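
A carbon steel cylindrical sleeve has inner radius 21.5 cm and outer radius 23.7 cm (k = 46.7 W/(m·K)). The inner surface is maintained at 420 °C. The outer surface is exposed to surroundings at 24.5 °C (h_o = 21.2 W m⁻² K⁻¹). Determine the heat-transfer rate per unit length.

Series thermal resistances, inner to outer:
  R'_carbon steel = ln(0.237/0.215)/(2πk) = 0.09742/(2π·46.7) = 3.320×10^-4 m·K/W
  R'_conv,out = 1/(2πr h) = 1/(2π·0.237·21.2) = 0.03168 m·K/W
ΣR = 3.320×10^-4 + 0.03168 = 0.03201 m·K/W
Q' = ΔT/ΣR = (420 °C − 24.5 °C)/0.03201 = 12400 W/m

Q' = 12.4 kW/m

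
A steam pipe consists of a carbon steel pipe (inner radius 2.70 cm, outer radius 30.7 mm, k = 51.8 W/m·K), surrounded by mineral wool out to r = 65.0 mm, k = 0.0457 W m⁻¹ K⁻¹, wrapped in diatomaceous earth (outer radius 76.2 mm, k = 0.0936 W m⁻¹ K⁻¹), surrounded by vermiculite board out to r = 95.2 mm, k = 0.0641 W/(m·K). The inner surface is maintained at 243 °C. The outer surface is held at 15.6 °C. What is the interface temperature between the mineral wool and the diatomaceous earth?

Resistance network (inner→outer):
  R'_carbon steel = ln(0.0307/0.0270)/(2πk) = 0.1284/(2π·51.8) = 3.946×10^-4 m·K/W
  R'_mineral wool = ln(0.0650/0.0307)/(2πk) = 0.7501/(2π·0.0457) = 2.612 m·K/W
  R'_diatomaceous earth = ln(0.0762/0.0650)/(2πk) = 0.1590/(2π·0.0936) = 0.2703 m·K/W
  R'_vermiculite board = ln(0.0952/0.0762)/(2πk) = 0.2226/(2π·0.0641) = 0.5527 m·K/W
ΣR = 3.946×10^-4 + 2.612 + 0.2703 + 0.5527 = 3.435 m·K/W
Q' = ΔT/ΣR = (243 °C − 15.6 °C)/3.435 = 66.20 W/m
From the inner boundary to the mineral wool/diatomaceous earth interface, ΣR_partial = 2.612 m·K/W.
T_interface = T_in − Q'·ΣR_partial = 243 °C − (66.20)(2.612) = 70.1 °C

T = 70.1 °C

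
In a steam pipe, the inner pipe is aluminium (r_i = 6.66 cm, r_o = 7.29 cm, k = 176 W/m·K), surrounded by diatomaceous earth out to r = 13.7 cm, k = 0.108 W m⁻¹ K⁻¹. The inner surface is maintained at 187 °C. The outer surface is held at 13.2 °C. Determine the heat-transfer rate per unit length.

Q' = 187 W/m

Treat each layer as a resistance in series:
  R'_aluminium = ln(0.0729/0.0666)/(2πk) = 0.09038/(2π·176) = 8.173×10^-5 m·K/W
  R'_diatomaceous earth = ln(0.137/0.0729)/(2πk) = 0.6309/(2π·0.108) = 0.9297 m·K/W
ΣR = 8.173×10^-5 + 0.9297 = 0.9298 m·K/W
Q' = ΔT/ΣR = (187 °C − 13.2 °C)/0.9298 = 187 W/m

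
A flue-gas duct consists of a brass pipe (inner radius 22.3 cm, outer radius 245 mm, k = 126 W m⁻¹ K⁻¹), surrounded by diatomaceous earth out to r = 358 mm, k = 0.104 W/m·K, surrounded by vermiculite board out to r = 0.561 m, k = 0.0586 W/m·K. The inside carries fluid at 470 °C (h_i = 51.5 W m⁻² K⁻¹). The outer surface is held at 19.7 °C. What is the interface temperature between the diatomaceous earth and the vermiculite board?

Treat each layer as a resistance in series:
  R'_conv,in = 1/(2πr h) = 1/(2π·0.223·51.5) = 0.01386 m·K/W
  R'_brass = ln(0.245/0.223)/(2πk) = 0.09409/(2π·126) = 1.188×10^-4 m·K/W
  R'_diatomaceous earth = ln(0.358/0.245)/(2πk) = 0.3793/(2π·0.104) = 0.5804 m·K/W
  R'_vermiculite board = ln(0.561/0.358)/(2πk) = 0.4492/(2π·0.0586) = 1.220 m·K/W
ΣR = 0.01386 + 1.188×10^-4 + 0.5804 + 1.220 = 1.814 m·K/W
Q' = ΔT/ΣR = (470 °C − 19.7 °C)/1.814 = 248.2 W/m
From the inner boundary to the diatomaceous earth/vermiculite board interface, ΣR_partial = 0.5944 m·K/W.
T_interface = T_in − Q'·ΣR_partial = 470 °C − (248.2)(0.5944) = 322 °C

T = 322 °C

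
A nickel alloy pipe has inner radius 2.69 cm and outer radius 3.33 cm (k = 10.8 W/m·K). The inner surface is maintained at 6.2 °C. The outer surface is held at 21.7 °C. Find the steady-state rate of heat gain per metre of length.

Q' = 2πk·ΔT/ln(r₂/r₁) = 2π × 10.8 × 15.5 / ln(0.0333/0.0269) = 4930 W/m

Q' = 4930 W/m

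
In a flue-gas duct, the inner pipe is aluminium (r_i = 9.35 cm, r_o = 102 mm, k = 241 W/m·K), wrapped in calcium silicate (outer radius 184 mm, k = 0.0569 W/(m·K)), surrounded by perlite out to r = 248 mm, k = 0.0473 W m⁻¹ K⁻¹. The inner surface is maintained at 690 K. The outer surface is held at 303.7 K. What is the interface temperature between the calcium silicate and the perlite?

Series thermal resistances, inner to outer:
  R'_aluminium = ln(0.102/0.0935)/(2πk) = 0.08701/(2π·241) = 5.746×10^-5 m·K/W
  R'_calcium silicate = ln(0.184/0.102)/(2πk) = 0.5900/(2π·0.0569) = 1.650 m·K/W
  R'_perlite = ln(0.248/0.184)/(2πk) = 0.2985/(2π·0.0473) = 1.004 m·K/W
ΣR = 5.746×10^-5 + 1.650 + 1.004 = 2.654 m·K/W
Q' = ΔT/ΣR = (690 K − 303.7 K)/2.654 = 145.6 W/m
From the inner boundary to the calcium silicate/perlite interface, ΣR_partial = 1.650 m·K/W.
T_interface = T_in − Q'·ΣR_partial = 690 K − (145.6)(1.650) = 450 K

T = 450 K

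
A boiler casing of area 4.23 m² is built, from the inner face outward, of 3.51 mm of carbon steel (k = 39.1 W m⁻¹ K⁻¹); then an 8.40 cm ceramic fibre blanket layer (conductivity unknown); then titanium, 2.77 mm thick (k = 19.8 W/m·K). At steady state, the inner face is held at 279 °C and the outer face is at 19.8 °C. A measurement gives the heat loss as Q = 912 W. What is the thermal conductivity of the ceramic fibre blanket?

ΣR = ΔT/Q = |279 − 19.8|/912 = 0.2842 K/W
Known resistances:
  R_carbon steel = L/(kA) = 0.00351/(39.1·4.23) = 2.122×10^-5 K/W
  R_titanium = L/(kA) = 0.00277/(19.8·4.23) = 3.307×10^-5 K/W
R_ceramic fibre blanket = ΣR − ΣR_known = 0.2842 − 5.429×10^-5 = 0.2841 K/W
L/(kA) = 0.2841 ⇒ k = 0.0840/(0.2841·4.23) = 0.0699 W/m·K

k = 0.0699 W/m·K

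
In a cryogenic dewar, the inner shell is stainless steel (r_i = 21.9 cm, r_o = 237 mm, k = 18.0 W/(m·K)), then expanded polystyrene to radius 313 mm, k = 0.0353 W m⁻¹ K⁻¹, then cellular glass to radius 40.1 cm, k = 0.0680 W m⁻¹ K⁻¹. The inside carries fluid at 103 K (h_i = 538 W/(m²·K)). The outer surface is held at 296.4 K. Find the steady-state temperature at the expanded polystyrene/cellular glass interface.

Resistance network (inner→outer):
  R_conv,in = 1/(4πr²h) = 1/(4π·0.219²·538) = 0.003084 K/W
  R_stainless steel = (1/0.219 − 1/0.237)/(4πk) = 0.3468/(4π·18.0) = 0.001533 K/W
  R_expanded polystyrene = (1/0.237 − 1/0.313)/(4πk) = 1.025/(4π·0.0353) = 2.310 K/W
  R_cellular glass = (1/0.313 − 1/0.401)/(4πk) = 0.7011/(4π·0.0680) = 0.8205 K/W
ΣR = 0.003084 + 0.001533 + 2.310 + 0.8205 = 3.135 K/W
Q = ΔT/ΣR = (103 K − 296.4 K)/3.135 = -61.69 W
From the inner boundary to the expanded polystyrene/cellular glass interface, ΣR_partial = 2.315 K/W.
T_interface = T_in − Q·ΣR_partial = 103 K − (-61.69)(2.315) = 245.8 K

T = 245.8 K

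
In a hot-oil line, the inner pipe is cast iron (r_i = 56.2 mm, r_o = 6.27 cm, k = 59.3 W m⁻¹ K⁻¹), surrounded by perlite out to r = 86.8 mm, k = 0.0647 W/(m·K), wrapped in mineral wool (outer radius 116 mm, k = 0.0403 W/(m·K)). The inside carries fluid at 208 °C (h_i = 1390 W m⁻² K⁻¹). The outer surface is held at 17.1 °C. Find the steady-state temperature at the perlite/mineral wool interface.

Resistance network (inner→outer):
  R'_conv,in = 1/(2πr h) = 1/(2π·0.0562·1390) = 0.002037 m·K/W
  R'_cast iron = ln(0.0627/0.0562)/(2πk) = 0.1094/(2π·59.3) = 2.937×10^-4 m·K/W
  R'_perlite = ln(0.0868/0.0627)/(2πk) = 0.3252/(2π·0.0647) = 0.8001 m·K/W
  R'_mineral wool = ln(0.116/0.0868)/(2πk) = 0.2900/(2π·0.0403) = 1.145 m·K/W
ΣR = 0.002037 + 2.937×10^-4 + 0.8001 + 1.145 = 1.947 m·K/W
Q' = ΔT/ΣR = (208 °C − 17.1 °C)/1.947 = 98.05 W/m
From the inner boundary to the perlite/mineral wool interface, ΣR_partial = 0.8024 m·K/W.
T_interface = T_in − Q'·ΣR_partial = 208 °C − (98.05)(0.8024) = 129 °C

T = 129 °C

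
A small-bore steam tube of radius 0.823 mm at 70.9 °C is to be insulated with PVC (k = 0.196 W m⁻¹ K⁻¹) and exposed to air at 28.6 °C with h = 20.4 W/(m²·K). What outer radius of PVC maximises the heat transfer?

For a cylinder, r_cr = k_ins/h = 0.196/20.4 = 0.00961 m = 0.961 cm

r_cr = 0.961 cm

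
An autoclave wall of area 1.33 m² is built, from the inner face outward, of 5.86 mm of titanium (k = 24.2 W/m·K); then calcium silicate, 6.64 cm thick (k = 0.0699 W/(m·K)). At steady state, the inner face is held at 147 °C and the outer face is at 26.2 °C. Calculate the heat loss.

Q = 169 W

Resistance network (inner→outer):
  R_titanium = L/(kA) = 0.00586/(24.2·1.33) = 1.821×10^-4 K/W
  R_calcium silicate = L/(kA) = 0.0664/(0.0699·1.33) = 0.7142 K/W
ΣR = 1.821×10^-4 + 0.7142 = 0.7144 K/W
Q = ΔT/ΣR = (147 °C − 26.2 °C)/0.7144 = 169 W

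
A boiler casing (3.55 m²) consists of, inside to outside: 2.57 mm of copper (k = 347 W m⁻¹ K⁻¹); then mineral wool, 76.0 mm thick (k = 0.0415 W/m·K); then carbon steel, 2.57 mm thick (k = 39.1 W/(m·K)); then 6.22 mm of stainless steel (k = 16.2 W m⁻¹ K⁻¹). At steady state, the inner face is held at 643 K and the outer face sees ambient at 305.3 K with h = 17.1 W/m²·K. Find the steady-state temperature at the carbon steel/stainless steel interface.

T = 315.8 K

Series thermal resistances, inner to outer:
  R_copper = L/(kA) = 0.00257/(347·3.55) = 2.086×10^-6 K/W
  R_mineral wool = L/(kA) = 0.0760/(0.0415·3.55) = 0.5159 K/W
  R_carbon steel = L/(kA) = 0.00257/(39.1·3.55) = 1.852×10^-5 K/W
  R_stainless steel = L/(kA) = 0.00622/(16.2·3.55) = 1.082×10^-4 K/W
  R_conv,out = 1/(hA) = 1/(17.1·3.55) = 0.01647 K/W
ΣR = 2.086×10^-6 + 0.5159 + 1.852×10^-5 + 1.082×10^-4 + 0.01647 = 0.5325 K/W
Q = ΔT/ΣR = (643 K − 305.3 K)/0.5325 = 634.2 W
From the inner boundary to the carbon steel/stainless steel interface, ΣR_partial = 0.5159 K/W.
T_interface = T_in − Q·ΣR_partial = 643 K − (634.2)(0.5159) = 315.8 K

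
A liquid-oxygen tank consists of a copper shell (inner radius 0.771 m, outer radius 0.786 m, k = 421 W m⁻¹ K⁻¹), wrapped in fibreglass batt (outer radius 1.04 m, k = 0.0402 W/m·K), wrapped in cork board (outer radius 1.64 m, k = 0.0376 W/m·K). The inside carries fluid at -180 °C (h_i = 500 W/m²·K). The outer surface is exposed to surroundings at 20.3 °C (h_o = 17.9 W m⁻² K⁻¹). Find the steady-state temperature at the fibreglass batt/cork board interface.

T = -89.5 °C

Resistance network (inner→outer):
  R_conv,in = 1/(4πr²h) = 1/(4π·0.771²·500) = 2.677×10^-4 K/W
  R_copper = (1/0.771 − 1/0.786)/(4πk) = 0.02475/(4π·421) = 4.679×10^-6 K/W
  R_fibreglass batt = (1/0.786 − 1/1.04)/(4πk) = 0.3107/(4π·0.0402) = 0.6151 K/W
  R_cork board = (1/1.04 − 1/1.64)/(4πk) = 0.3518/(4π·0.0376) = 0.7445 K/W
  R_conv,out = 1/(4πr²h) = 1/(4π·1.64²·17.9) = 0.001653 K/W
ΣR = 2.677×10^-4 + 4.679×10^-6 + 0.6151 + 0.7445 + 0.001653 = 1.362 K/W
Q = ΔT/ΣR = (-180 °C − 20.3 °C)/1.362 = -147.1 W
From the inner boundary to the fibreglass batt/cork board interface, ΣR_partial = 0.6154 K/W.
T_interface = T_in − Q·ΣR_partial = -180 °C − (-147.1)(0.6154) = -89.5 °C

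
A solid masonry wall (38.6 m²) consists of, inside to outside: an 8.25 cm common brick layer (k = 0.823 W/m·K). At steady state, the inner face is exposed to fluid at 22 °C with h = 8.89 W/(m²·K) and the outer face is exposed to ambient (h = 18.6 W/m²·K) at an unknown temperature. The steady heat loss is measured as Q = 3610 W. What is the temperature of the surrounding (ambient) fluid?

T_out = -2.92 °C

Sum the resistances:
  R_conv,in = 1/(hA) = 1/(8.89·38.6) = 0.002914 K/W
  R_common brick = L/(kA) = 0.0825/(0.823·38.6) = 0.002597 K/W
  R_conv,out = 1/(hA) = 1/(18.6·38.6) = 0.001393 K/W
ΣR = 0.006904 K/W
ΔT = Q·ΣR = 3610 × 0.006904 = 24.92 K
Heat flows outward, so T_out = T_in − ΔT = 22 − 24.92 = -2.92 °C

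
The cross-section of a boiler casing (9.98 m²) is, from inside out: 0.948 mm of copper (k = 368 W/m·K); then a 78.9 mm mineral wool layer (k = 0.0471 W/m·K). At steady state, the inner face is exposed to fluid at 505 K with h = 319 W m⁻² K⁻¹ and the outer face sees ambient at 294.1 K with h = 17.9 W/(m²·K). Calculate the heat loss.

Treat each layer as a resistance in series:
  R_conv,in = 1/(hA) = 1/(319·9.98) = 3.141×10^-4 K/W
  R_copper = L/(kA) = 9.48×10^-4/(368·9.98) = 2.581×10^-7 K/W
  R_mineral wool = L/(kA) = 0.0789/(0.0471·9.98) = 0.1679 K/W
  R_conv,out = 1/(hA) = 1/(17.9·9.98) = 0.005598 K/W
ΣR = 3.141×10^-4 + 2.581×10^-7 + 0.1679 + 0.005598 = 0.1738 K/W
Q = ΔT/ΣR = (505 K − 294.1 K)/0.1738 = 1210 W

Q = 1210 W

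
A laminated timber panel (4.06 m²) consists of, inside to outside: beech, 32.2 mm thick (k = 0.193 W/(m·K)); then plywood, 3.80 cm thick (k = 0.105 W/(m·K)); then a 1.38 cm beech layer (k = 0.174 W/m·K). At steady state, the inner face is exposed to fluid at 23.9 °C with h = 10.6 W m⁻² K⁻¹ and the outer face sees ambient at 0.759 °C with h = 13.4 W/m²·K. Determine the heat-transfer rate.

Series thermal resistances, inner to outer:
  R_conv,in = 1/(hA) = 1/(10.6·4.06) = 0.02324 K/W
  R_beech = L/(kA) = 0.0322/(0.193·4.06) = 0.04109 K/W
  R_plywood = L/(kA) = 0.0380/(0.105·4.06) = 0.08914 K/W
  R_beech = L/(kA) = 0.0138/(0.174·4.06) = 0.01953 K/W
  R_conv,out = 1/(hA) = 1/(13.4·4.06) = 0.01838 K/W
ΣR = 0.02324 + 0.04109 + 0.08914 + 0.01953 + 0.01838 = 0.1914 K/W
Q = ΔT/ΣR = (23.9 °C − 0.759 °C)/0.1914 = 121 W

Q = 121 W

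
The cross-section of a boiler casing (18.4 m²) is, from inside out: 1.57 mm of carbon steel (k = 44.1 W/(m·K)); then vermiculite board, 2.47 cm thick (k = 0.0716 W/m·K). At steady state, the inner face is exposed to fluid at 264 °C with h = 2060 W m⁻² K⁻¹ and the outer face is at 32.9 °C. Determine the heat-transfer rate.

Treat each layer as a resistance in series:
  R_conv,in = 1/(hA) = 1/(2060·18.4) = 2.638×10^-5 K/W
  R_carbon steel = L/(kA) = 0.00157/(44.1·18.4) = 1.935×10^-6 K/W
  R_vermiculite board = L/(kA) = 0.0247/(0.0716·18.4) = 0.01875 K/W
ΣR = 2.638×10^-5 + 1.935×10^-6 + 0.01875 = 0.01878 K/W
Q = ΔT/ΣR = (264 °C − 32.9 °C)/0.01878 = 12300 W

Q = 12300 W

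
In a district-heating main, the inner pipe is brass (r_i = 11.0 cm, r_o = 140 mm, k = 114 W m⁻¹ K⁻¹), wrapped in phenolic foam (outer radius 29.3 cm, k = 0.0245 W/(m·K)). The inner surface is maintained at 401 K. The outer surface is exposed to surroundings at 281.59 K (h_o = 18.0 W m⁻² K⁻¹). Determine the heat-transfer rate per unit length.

Q' = 24.7 W/m

Series thermal resistances, inner to outer:
  R'_brass = ln(0.140/0.110)/(2πk) = 0.2412/(2π·114) = 3.367×10^-4 m·K/W
  R'_phenolic foam = ln(0.293/0.140)/(2πk) = 0.7385/(2π·0.0245) = 4.798 m·K/W
  R'_conv,out = 1/(2πr h) = 1/(2π·0.293·18.0) = 0.03018 m·K/W
ΣR = 3.367×10^-4 + 4.798 + 0.03018 = 4.829 m·K/W
Q' = ΔT/ΣR = (401 K − 281.59 K)/4.829 = 24.7 W/m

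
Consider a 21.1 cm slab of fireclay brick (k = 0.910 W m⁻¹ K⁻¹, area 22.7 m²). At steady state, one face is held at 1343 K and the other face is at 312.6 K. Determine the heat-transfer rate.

Q = kA·ΔT/L = 0.910 × 22.7 × |1343 K − 312.6 K| / 0.211 = 1.01×10^5 W

Q = 101 kW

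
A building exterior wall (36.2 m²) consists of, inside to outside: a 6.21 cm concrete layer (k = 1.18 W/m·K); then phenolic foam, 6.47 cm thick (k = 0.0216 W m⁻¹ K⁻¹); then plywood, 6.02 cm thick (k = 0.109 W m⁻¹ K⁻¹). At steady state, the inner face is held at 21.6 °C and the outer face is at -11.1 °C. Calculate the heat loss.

Treat each layer as a resistance in series:
  R_concrete = L/(kA) = 0.0621/(1.18·36.2) = 0.001454 K/W
  R_phenolic foam = L/(kA) = 0.0647/(0.0216·36.2) = 0.08275 K/W
  R_plywood = L/(kA) = 0.0602/(0.109·36.2) = 0.01526 K/W
ΣR = 0.001454 + 0.08275 + 0.01526 = 0.09946 K/W
Q = ΔT/ΣR = (21.6 °C − -11.1 °C)/0.09946 = 329 W

Q = 329 W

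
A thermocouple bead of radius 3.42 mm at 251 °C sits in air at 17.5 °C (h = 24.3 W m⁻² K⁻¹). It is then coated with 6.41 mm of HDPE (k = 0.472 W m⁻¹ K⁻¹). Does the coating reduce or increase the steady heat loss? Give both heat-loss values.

increases: 0.834 → 3.54 W

Critical radius for a sphere: r_cr = 2k/h = 0.0388 m = 3.88 cm.
Outer radius after coating: r₂ = 0.00342 + 0.00641 = 0.00983 m.
Since r₁ < r_cr and r₂ ≤ r_cr, the coating moves toward the maximum at r_cr — heat loss rises.
Bare: R = 1/(4πr₁²h) = 280.0 K/W; Q = 233.5/280.0 = 0.834 W.
Coated: R = R_cond + R_conv = 66.04 K/W; Q = 233.5/66.04 = 3.54 W.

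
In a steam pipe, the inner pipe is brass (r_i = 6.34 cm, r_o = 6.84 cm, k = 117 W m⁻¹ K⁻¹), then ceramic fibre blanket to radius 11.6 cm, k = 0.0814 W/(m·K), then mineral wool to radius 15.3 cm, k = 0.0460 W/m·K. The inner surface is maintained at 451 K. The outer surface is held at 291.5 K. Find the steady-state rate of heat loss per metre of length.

Q' = 80.1 W/m

Resistance network (inner→outer):
  R'_brass = ln(0.0684/0.0634)/(2πk) = 0.07591/(2π·117) = 1.033×10^-4 m·K/W
  R'_ceramic fibre blanket = ln(0.116/0.0684)/(2πk) = 0.5282/(2π·0.0814) = 1.033 m·K/W
  R'_mineral wool = ln(0.153/0.116)/(2πk) = 0.2768/(2π·0.0460) = 0.9579 m·K/W
ΣR = 1.033×10^-4 + 1.033 + 0.9579 = 1.991 m·K/W
Q' = ΔT/ΣR = (451 K − 291.5 K)/1.991 = 80.1 W/m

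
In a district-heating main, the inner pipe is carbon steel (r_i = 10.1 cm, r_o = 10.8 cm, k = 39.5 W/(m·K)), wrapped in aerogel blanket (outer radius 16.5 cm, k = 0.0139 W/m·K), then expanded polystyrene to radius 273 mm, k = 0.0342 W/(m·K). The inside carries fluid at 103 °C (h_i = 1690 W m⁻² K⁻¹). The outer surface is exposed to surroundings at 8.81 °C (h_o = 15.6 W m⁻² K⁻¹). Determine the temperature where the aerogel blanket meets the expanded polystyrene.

Resistance network (inner→outer):
  R'_conv,in = 1/(2πr h) = 1/(2π·0.101·1690) = 9.324×10^-4 m·K/W
  R'_carbon steel = ln(0.108/0.101)/(2πk) = 0.06701/(2π·39.5) = 2.700×10^-4 m·K/W
  R'_aerogel blanket = ln(0.165/0.108)/(2πk) = 0.4238/(2π·0.0139) = 4.853 m·K/W
  R'_expanded polystyrene = ln(0.273/0.165)/(2πk) = 0.5035/(2π·0.0342) = 2.343 m·K/W
  R'_conv,out = 1/(2πr h) = 1/(2π·0.273·15.6) = 0.03737 m·K/W
ΣR = 9.324×10^-4 + 2.700×10^-4 + 4.853 + 2.343 + 0.03737 = 7.235 m·K/W
Q' = ΔT/ΣR = (103 °C − 8.81 °C)/7.235 = 13.02 W/m
From the inner boundary to the aerogel blanket/expanded polystyrene interface, ΣR_partial = 4.854 m·K/W.
T_interface = T_in − Q'·ΣR_partial = 103 °C − (13.02)(4.854) = 39.8 °C

T = 39.8 °C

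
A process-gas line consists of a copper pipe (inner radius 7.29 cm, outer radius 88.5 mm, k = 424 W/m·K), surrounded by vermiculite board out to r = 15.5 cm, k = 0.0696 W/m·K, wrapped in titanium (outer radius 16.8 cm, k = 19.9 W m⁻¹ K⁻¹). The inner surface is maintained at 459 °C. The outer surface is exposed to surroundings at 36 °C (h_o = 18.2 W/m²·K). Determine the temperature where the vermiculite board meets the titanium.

T = 52.7 °C

Treat each layer as a resistance in series:
  R'_copper = ln(0.0885/0.0729)/(2πk) = 0.1939/(2π·424) = 7.279×10^-5 m·K/W
  R'_vermiculite board = ln(0.155/0.0885)/(2πk) = 0.5604/(2π·0.0696) = 1.282 m·K/W
  R'_titanium = ln(0.168/0.155)/(2πk) = 0.08054/(2π·19.9) = 6.441×10^-4 m·K/W
  R'_conv,out = 1/(2πr h) = 1/(2π·0.168·18.2) = 0.05205 m·K/W
ΣR = 7.279×10^-5 + 1.282 + 6.441×10^-4 + 0.05205 = 1.335 m·K/W
Q' = ΔT/ΣR = (459 °C − 36 °C)/1.335 = 316.9 W/m
From the inner boundary to the vermiculite board/titanium interface, ΣR_partial = 1.282 m·K/W.
T_interface = T_in − Q'·ΣR_partial = 459 °C − (316.9)(1.282) = 52.7 °C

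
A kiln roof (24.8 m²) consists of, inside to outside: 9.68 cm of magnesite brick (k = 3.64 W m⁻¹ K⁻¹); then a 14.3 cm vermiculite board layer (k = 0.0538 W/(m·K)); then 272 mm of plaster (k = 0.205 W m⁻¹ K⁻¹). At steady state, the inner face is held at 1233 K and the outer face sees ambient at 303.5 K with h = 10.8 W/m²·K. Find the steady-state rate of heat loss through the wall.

Treat each layer as a resistance in series:
  R_magnesite brick = L/(kA) = 0.0968/(3.64·24.8) = 0.001072 K/W
  R_vermiculite board = L/(kA) = 0.143/(0.0538·24.8) = 0.1072 K/W
  R_plaster = L/(kA) = 0.272/(0.205·24.8) = 0.05350 K/W
  R_conv,out = 1/(hA) = 1/(10.8·24.8) = 0.003734 K/W
ΣR = 0.001072 + 0.1072 + 0.05350 + 0.003734 = 0.1655 K/W
Q = ΔT/ΣR = (1233 K − 303.5 K)/0.1655 = 5620 W

Q = 5.62 kW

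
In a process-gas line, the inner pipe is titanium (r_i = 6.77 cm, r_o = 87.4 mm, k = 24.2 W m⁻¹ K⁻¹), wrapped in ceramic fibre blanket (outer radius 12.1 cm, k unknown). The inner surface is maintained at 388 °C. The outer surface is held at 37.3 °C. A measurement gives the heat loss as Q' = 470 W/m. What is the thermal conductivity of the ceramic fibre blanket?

k = 0.0695 W/m·K

ΣR = ΔT/Q' = |388 − 37.3|/470 = 0.7462 m·K/W
Known resistances:
  R'_titanium = ln(0.0874/0.0677)/(2πk) = 0.2554/(2π·24.2) = 0.001680 m·K/W
R_ceramic fibre blanket = ΣR − ΣR_known = 0.7462 − 0.001680 = 0.7445 m·K/W
ln(r₂/r₁)/(2πk) = 0.7445 ⇒ k = 0.3253/(2π·0.7445) = 0.0695 W/m·K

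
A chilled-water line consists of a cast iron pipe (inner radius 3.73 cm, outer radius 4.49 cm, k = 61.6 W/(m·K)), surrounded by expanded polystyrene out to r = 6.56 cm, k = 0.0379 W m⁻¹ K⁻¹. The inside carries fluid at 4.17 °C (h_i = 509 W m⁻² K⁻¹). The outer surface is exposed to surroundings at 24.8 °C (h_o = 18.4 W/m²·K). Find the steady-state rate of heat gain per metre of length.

Treat each layer as a resistance in series:
  R'_conv,in = 1/(2πr h) = 1/(2π·0.0373·509) = 0.008383 m·K/W
  R'_cast iron = ln(0.0449/0.0373)/(2πk) = 0.1854/(2π·61.6) = 4.791×10^-4 m·K/W
  R'_expanded polystyrene = ln(0.0656/0.0449)/(2πk) = 0.3791/(2π·0.0379) = 1.592 m·K/W
  R'_conv,out = 1/(2πr h) = 1/(2π·0.0656·18.4) = 0.1319 m·K/W
ΣR = 0.008383 + 4.791×10^-4 + 1.592 + 0.1319 = 1.733 m·K/W
Q' = ΔT/ΣR = (4.17 °C − 24.8 °C)/1.733 = -11.9 W/m
(Negative Q' ⇒ heat flows inward; heat gain = 11.9 W/m.)

Q' = 11.9 W/m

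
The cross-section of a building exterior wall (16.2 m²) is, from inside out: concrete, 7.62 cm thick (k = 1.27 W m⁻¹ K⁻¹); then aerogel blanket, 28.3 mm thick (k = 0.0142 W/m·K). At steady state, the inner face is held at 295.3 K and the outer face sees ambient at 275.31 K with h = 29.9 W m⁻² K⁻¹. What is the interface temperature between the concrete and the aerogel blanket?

Resistance network (inner→outer):
  R_concrete = L/(kA) = 0.0762/(1.27·16.2) = 0.003704 K/W
  R_aerogel blanket = L/(kA) = 0.0283/(0.0142·16.2) = 0.1230 K/W
  R_conv,out = 1/(hA) = 1/(29.9·16.2) = 0.002064 K/W
ΣR = 0.003704 + 0.1230 + 0.002064 = 0.1288 K/W
Q = ΔT/ΣR = (295.3 K − 275.31 K)/0.1288 = 155.2 W
From the inner boundary to the concrete/aerogel blanket interface, ΣR_partial = 0.003704 K/W.
T_interface = T_in − Q·ΣR_partial = 295.3 K − (155.2)(0.003704) = 294.7 K

T = 294.7 K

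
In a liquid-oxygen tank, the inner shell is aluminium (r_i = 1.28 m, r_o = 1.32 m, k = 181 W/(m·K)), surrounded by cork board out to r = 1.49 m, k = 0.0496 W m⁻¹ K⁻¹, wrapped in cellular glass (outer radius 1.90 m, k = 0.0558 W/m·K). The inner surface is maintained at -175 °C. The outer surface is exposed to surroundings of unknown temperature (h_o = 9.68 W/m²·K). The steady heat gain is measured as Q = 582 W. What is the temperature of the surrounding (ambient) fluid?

T_out = 27.2 °C

Series resistances:
  R_aluminium = (1/1.28 − 1/1.32)/(4πk) = 0.02367/(4π·181) = 1.041×10^-5 K/W
  R_cork board = (1/1.32 − 1/1.49)/(4πk) = 0.08643/(4π·0.0496) = 0.1387 K/W
  R_cellular glass = (1/1.49 − 1/1.90)/(4πk) = 0.1448/(4π·0.0558) = 0.2065 K/W
  R_conv,out = 1/(4πr²h) = 1/(4π·1.90²·9.68) = 0.002277 K/W
ΣR = 0.3475 K/W
ΔT = Q·ΣR = 582 × 0.3475 = 202.2 K
Heat flows inward, so T_out = T_in + ΔT = -175 + 202.2 = 27.2 °C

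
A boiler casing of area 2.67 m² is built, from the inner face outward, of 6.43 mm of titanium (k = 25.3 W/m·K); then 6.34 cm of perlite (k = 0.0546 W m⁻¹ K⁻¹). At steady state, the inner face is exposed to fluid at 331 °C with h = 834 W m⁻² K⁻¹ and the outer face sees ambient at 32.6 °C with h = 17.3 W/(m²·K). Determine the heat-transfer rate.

Q = 653 W

Series thermal resistances, inner to outer:
  R_conv,in = 1/(hA) = 1/(834·2.67) = 4.491×10^-4 K/W
  R_titanium = L/(kA) = 0.00643/(25.3·2.67) = 9.519×10^-5 K/W
  R_perlite = L/(kA) = 0.0634/(0.0546·2.67) = 0.4349 K/W
  R_conv,out = 1/(hA) = 1/(17.3·2.67) = 0.02165 K/W
ΣR = 4.491×10^-4 + 9.519×10^-5 + 0.4349 + 0.02165 = 0.4571 K/W
Q = ΔT/ΣR = (331 °C − 32.6 °C)/0.4571 = 653 W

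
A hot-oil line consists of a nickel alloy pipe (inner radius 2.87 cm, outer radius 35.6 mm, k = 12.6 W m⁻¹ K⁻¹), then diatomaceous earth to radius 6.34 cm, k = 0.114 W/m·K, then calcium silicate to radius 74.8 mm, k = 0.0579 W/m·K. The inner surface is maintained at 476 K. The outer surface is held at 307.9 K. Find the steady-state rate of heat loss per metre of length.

Q' = 133 W/m

Treat each layer as a resistance in series:
  R'_nickel alloy = ln(0.0356/0.0287)/(2πk) = 0.2154/(2π·12.6) = 0.002721 m·K/W
  R'_diatomaceous earth = ln(0.0634/0.0356)/(2πk) = 0.5771/(2π·0.114) = 0.8057 m·K/W
  R'_calcium silicate = ln(0.0748/0.0634)/(2πk) = 0.1654/(2π·0.0579) = 0.4545 m·K/W
ΣR = 0.002721 + 0.8057 + 0.4545 = 1.263 m·K/W
Q' = ΔT/ΣR = (476 K − 307.9 K)/1.263 = 133 W/m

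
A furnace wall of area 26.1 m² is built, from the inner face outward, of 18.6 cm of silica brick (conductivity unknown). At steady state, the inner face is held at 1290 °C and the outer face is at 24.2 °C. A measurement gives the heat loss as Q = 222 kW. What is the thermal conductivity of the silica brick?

k = 1.25 W/m·K

ΣR = ΔT/Q = |1290 − 24.2|/2.22×10^5 = 0.005702 K/W
L/(kA) = 0.005702 ⇒ k = 0.186/(0.005702·26.1) = 1.25 W/m·K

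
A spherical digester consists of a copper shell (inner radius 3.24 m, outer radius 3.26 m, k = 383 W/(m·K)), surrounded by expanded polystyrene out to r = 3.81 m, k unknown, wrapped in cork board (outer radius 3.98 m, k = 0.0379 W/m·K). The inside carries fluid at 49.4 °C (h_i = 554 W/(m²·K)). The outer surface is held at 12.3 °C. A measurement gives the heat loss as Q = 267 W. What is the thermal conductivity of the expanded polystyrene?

ΣR = ΔT/Q = |49.4 − 12.3|/267 = 0.1390 K/W
Known resistances:
  R_conv,in = 1/(4πr²h) = 1/(4π·3.24²·554) = 1.368×10^-5 K/W
  R_copper = (1/3.24 − 1/3.26)/(4πk) = 0.001894/(4π·383) = 3.934×10^-7 K/W
  R_cork board = (1/3.81 − 1/3.98)/(4πk) = 0.01121/(4π·0.0379) = 0.02354 K/W
R_expanded polystyrene = ΣR − ΣR_known = 0.1390 − 0.02355 = 0.1155 K/W
(1/r₁−1/r₂)/(4πk) = 0.1155 ⇒ k = 0.04428/(4π·0.1155) = 0.0305 W/m·K

k = 0.0305 W/m·K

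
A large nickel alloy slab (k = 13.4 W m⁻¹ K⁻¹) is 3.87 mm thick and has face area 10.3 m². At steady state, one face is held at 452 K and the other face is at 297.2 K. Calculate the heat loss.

Q = 5.52×10^6 W

Q = kA·ΔT/L = 13.4 × 10.3 × |452 K − 297.2 K| / 0.00387 = 5.52×10^6 W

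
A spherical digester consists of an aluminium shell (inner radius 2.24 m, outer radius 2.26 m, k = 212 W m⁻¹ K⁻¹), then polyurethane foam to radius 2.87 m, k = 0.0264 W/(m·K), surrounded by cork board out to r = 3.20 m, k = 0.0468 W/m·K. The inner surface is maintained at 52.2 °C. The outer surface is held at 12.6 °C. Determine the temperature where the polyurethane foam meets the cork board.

Resistance network (inner→outer):
  R_aluminium = (1/2.24 − 1/2.26)/(4πk) = 0.003951/(4π·212) = 1.483×10^-6 K/W
  R_polyurethane foam = (1/2.26 − 1/2.87)/(4πk) = 0.09405/(4π·0.0264) = 0.2835 K/W
  R_cork board = (1/2.87 − 1/3.20)/(4πk) = 0.03593/(4π·0.0468) = 0.06110 K/W
ΣR = 1.483×10^-6 + 0.2835 + 0.06110 = 0.3446 K/W
Q = ΔT/ΣR = (52.2 °C − 12.6 °C)/0.3446 = 114.9 W
From the inner boundary to the polyurethane foam/cork board interface, ΣR_partial = 0.2835 K/W.
T_interface = T_in − Q·ΣR_partial = 52.2 °C − (114.9)(0.2835) = 19.6 °C

T = 19.6 °C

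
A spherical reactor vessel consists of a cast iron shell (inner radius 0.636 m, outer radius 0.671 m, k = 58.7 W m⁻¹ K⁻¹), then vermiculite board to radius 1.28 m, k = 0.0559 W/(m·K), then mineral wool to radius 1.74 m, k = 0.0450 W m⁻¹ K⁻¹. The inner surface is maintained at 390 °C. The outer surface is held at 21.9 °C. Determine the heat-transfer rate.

Q = 268 W

Resistance network (inner→outer):
  R_cast iron = (1/0.636 − 1/0.671)/(4πk) = 0.08201/(4π·58.7) = 1.112×10^-4 K/W
  R_vermiculite board = (1/0.671 − 1/1.28)/(4πk) = 0.7091/(4π·0.0559) = 1.009 K/W
  R_mineral wool = (1/1.28 − 1/1.74)/(4πk) = 0.2065/(4π·0.0450) = 0.3652 K/W
ΣR = 1.112×10^-4 + 1.009 + 0.3652 = 1.374 K/W
Q = ΔT/ΣR = (390 °C − 21.9 °C)/1.374 = 268 W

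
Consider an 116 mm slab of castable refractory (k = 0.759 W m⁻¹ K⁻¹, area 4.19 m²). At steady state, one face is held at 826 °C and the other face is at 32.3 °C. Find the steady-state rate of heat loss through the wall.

Q = 21800 W

Q = kA·ΔT/L = 0.759 × 4.19 × |826 °C − 32.3 °C| / 0.116 = 21800 W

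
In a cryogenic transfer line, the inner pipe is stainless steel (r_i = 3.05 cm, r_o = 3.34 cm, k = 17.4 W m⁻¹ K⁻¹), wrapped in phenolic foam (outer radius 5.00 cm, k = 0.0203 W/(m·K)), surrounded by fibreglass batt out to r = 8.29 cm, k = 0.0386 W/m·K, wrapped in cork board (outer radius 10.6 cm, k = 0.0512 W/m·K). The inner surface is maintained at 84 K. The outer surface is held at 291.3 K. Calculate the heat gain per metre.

Q' = 34.5 W/m

Treat each layer as a resistance in series:
  R'_stainless steel = ln(0.0334/0.0305)/(2πk) = 0.09083/(2π·17.4) = 8.308×10^-4 m·K/W
  R'_phenolic foam = ln(0.0500/0.0334)/(2πk) = 0.4035/(2π·0.0203) = 3.163 m·K/W
  R'_fibreglass batt = ln(0.0829/0.0500)/(2πk) = 0.5056/(2π·0.0386) = 2.085 m·K/W
  R'_cork board = ln(0.106/0.0829)/(2πk) = 0.2458/(2π·0.0512) = 0.7641 m·K/W
ΣR = 8.308×10^-4 + 3.163 + 2.085 + 0.7641 = 6.013 m·K/W
Q' = ΔT/ΣR = (84 K − 291.3 K)/6.013 = -34.5 W/m
(Negative Q' ⇒ heat flows inward; heat gain = 34.5 W/m.)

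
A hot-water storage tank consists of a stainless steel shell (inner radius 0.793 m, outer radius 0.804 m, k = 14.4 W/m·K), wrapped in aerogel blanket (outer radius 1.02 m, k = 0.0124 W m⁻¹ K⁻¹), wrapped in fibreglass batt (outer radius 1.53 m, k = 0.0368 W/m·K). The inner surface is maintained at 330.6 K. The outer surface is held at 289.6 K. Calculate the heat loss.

Q = 17.1 W

Treat each layer as a resistance in series:
  R_stainless steel = (1/0.793 − 1/0.804)/(4πk) = 0.01725/(4π·14.4) = 9.534×10^-5 K/W
  R_aerogel blanket = (1/0.804 − 1/1.02)/(4πk) = 0.2634/(4π·0.0124) = 1.690 K/W
  R_fibreglass batt = (1/1.02 − 1/1.53)/(4πk) = 0.3268/(4π·0.0368) = 0.7067 K/W
ΣR = 9.534×10^-5 + 1.690 + 0.7067 = 2.397 K/W
Q = ΔT/ΣR = (330.6 K − 289.6 K)/2.397 = 17.1 W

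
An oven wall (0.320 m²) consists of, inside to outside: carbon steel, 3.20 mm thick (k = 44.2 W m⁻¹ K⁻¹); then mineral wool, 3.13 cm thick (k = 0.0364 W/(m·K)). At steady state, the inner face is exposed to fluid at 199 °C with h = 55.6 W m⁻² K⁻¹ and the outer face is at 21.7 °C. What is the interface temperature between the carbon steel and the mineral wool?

T = 195 °C

Treat each layer as a resistance in series:
  R_conv,in = 1/(hA) = 1/(55.6·0.320) = 0.05621 K/W
  R_carbon steel = L/(kA) = 0.00320/(44.2·0.320) = 2.262×10^-4 K/W
  R_mineral wool = L/(kA) = 0.0313/(0.0364·0.320) = 2.687 K/W
ΣR = 0.05621 + 2.262×10^-4 + 2.687 = 2.743 K/W
Q = ΔT/ΣR = (199 °C − 21.7 °C)/2.743 = 64.64 W
From the inner boundary to the carbon steel/mineral wool interface, ΣR_partial = 0.05644 K/W.
T_interface = T_in − Q·ΣR_partial = 199 °C − (64.64)(0.05644) = 195 °C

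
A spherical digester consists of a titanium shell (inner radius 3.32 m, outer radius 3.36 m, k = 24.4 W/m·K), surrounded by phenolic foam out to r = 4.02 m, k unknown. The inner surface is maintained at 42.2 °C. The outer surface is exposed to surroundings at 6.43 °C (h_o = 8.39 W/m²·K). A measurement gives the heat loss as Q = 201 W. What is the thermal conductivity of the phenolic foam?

k = 0.0219 W/m·K

ΣR = ΔT/Q = |42.2 − 6.43|/201 = 0.1780 K/W
Known resistances:
  R_titanium = (1/3.32 − 1/3.36)/(4πk) = 0.003586/(4π·24.4) = 1.169×10^-5 K/W
  R_conv,out = 1/(4πr²h) = 1/(4π·4.02²·8.39) = 5.869×10^-4 K/W
R_phenolic foam = ΣR − ΣR_known = 0.1780 − 5.986×10^-4 = 0.1774 K/W
(1/r₁−1/r₂)/(4πk) = 0.1774 ⇒ k = 0.04886/(4π·0.1774) = 0.0219 W/m·K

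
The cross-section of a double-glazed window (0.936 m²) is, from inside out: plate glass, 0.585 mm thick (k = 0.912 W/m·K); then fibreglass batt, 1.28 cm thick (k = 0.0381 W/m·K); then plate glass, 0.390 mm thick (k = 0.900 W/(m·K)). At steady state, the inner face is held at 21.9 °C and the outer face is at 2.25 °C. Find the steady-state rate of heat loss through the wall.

Q = 54.6 W

Resistance network (inner→outer):
  R_plate glass = L/(kA) = 5.85×10^-4/(0.912·0.936) = 6.853×10^-4 K/W
  R_fibreglass batt = L/(kA) = 0.0128/(0.0381·0.936) = 0.3589 K/W
  R_plate glass = L/(kA) = 3.90×10^-4/(0.900·0.936) = 4.630×10^-4 K/W
ΣR = 6.853×10^-4 + 0.3589 + 4.630×10^-4 = 0.3600 K/W
Q = ΔT/ΣR = (21.9 °C − 2.25 °C)/0.3600 = 54.6 W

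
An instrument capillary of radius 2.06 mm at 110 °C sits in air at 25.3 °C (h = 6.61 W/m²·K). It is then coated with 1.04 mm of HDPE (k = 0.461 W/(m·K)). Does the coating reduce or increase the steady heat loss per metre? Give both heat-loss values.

Critical radius for a cylinder: r_cr = k/h = 0.0697 m = 6.97 cm.
Outer radius after coating: r₂ = 0.00206 + 0.00104 = 0.00310 m.
Since r₁ < r_cr and r₂ ≤ r_cr, the coating moves toward the maximum at r_cr — heat loss rises.
Bare: R = 1/(2πr₁h) = 11.69 m·K/W; Q = 84.7/11.69 = 7.25 W/m.
Coated: R = R_cond + R_conv = 7.908 m·K/W; Q = 84.7/7.908 = 10.7 W/m.

increases: 7.25 → 10.7 W/m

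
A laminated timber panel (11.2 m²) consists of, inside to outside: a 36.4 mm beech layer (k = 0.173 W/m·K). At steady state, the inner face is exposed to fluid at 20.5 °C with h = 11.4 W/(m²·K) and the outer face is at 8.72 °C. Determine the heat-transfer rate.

Treat each layer as a resistance in series:
  R_conv,in = 1/(hA) = 1/(11.4·11.2) = 0.007832 K/W
  R_beech = L/(kA) = 0.0364/(0.173·11.2) = 0.01879 K/W
ΣR = 0.007832 + 0.01879 = 0.02662 K/W
Q = ΔT/ΣR = (20.5 °C − 8.72 °C)/0.02662 = 443 W

Q = 443 W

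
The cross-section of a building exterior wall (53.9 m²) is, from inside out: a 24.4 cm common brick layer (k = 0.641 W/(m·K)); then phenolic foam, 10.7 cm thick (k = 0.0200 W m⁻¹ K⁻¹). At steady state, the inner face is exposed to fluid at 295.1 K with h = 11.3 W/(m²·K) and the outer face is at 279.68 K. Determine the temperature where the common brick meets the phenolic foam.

T = 293.9 K

Resistance network (inner→outer):
  R_conv,in = 1/(hA) = 1/(11.3·53.9) = 0.001642 K/W
  R_common brick = L/(kA) = 0.244/(0.641·53.9) = 0.007062 K/W
  R_phenolic foam = L/(kA) = 0.107/(0.0200·53.9) = 0.09926 K/W
ΣR = 0.001642 + 0.007062 + 0.09926 = 0.1080 K/W
Q = ΔT/ΣR = (295.1 K − 279.68 K)/0.1080 = 142.8 W
From the inner boundary to the common brick/phenolic foam interface, ΣR_partial = 0.008704 K/W.
T_interface = T_in − Q·ΣR_partial = 295.1 K − (142.8)(0.008704) = 293.9 K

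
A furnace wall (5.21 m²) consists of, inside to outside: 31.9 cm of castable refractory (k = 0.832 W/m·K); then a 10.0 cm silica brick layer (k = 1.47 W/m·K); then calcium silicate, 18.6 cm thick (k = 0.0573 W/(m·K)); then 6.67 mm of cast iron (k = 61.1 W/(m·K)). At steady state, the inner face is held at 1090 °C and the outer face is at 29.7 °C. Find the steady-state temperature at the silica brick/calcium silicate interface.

Series thermal resistances, inner to outer:
  R_castable refractory = L/(kA) = 0.319/(0.832·5.21) = 0.07359 K/W
  R_silica brick = L/(kA) = 0.100/(1.47·5.21) = 0.01306 K/W
  R_calcium silicate = L/(kA) = 0.186/(0.0573·5.21) = 0.6230 K/W
  R_cast iron = L/(kA) = 0.00667/(61.1·5.21) = 2.095×10^-5 K/W
ΣR = 0.07359 + 0.01306 + 0.6230 + 2.095×10^-5 = 0.7097 K/W
Q = ΔT/ΣR = (1090 °C − 29.7 °C)/0.7097 = 1494 W
From the inner boundary to the silica brick/calcium silicate interface, ΣR_partial = 0.08665 K/W.
T_interface = T_in − Q·ΣR_partial = 1090 °C − (1494)(0.08665) = 961 °C

T = 961 °C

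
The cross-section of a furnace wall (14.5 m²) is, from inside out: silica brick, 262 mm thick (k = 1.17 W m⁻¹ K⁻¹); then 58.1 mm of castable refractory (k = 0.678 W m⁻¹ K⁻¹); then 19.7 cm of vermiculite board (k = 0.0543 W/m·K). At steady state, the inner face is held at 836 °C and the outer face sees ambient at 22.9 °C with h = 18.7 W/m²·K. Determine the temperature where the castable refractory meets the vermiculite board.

T = 773 °C

Treat each layer as a resistance in series:
  R_silica brick = L/(kA) = 0.262/(1.17·14.5) = 0.01544 K/W
  R_castable refractory = L/(kA) = 0.0581/(0.678·14.5) = 0.005910 K/W
  R_vermiculite board = L/(kA) = 0.197/(0.0543·14.5) = 0.2502 K/W
  R_conv,out = 1/(hA) = 1/(18.7·14.5) = 0.003688 K/W
ΣR = 0.01544 + 0.005910 + 0.2502 + 0.003688 = 0.2752 K/W
Q = ΔT/ΣR = (836 °C − 22.9 °C)/0.2752 = 2955 W
From the inner boundary to the castable refractory/vermiculite board interface, ΣR_partial = 0.02135 K/W.
T_interface = T_in − Q·ΣR_partial = 836 °C − (2955)(0.02135) = 773 °C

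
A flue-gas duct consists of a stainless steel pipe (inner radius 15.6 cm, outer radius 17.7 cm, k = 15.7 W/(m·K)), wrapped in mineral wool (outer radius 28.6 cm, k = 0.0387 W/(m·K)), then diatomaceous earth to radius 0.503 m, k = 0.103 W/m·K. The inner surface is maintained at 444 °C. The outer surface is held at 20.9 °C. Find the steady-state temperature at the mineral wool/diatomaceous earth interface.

T = 151 °C

Series thermal resistances, inner to outer:
  R'_stainless steel = ln(0.177/0.156)/(2πk) = 0.1263/(2π·15.7) = 0.001280 m·K/W
  R'_mineral wool = ln(0.286/0.177)/(2πk) = 0.4798/(2π·0.0387) = 1.973 m·K/W
  R'_diatomaceous earth = ln(0.503/0.286)/(2πk) = 0.5646/(2π·0.103) = 0.8724 m·K/W
ΣR = 0.001280 + 1.973 + 0.8724 = 2.847 m·K/W
Q' = ΔT/ΣR = (444 °C − 20.9 °C)/2.847 = 148.6 W/m
From the inner boundary to the mineral wool/diatomaceous earth interface, ΣR_partial = 1.974 m·K/W.
T_interface = T_in − Q'·ΣR_partial = 444 °C − (148.6)(1.974) = 151 °C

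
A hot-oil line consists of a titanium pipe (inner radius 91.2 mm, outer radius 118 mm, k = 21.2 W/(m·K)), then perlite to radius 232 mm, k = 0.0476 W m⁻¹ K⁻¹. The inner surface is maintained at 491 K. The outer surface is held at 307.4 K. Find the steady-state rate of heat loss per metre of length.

Series thermal resistances, inner to outer:
  R'_titanium = ln(0.118/0.0912)/(2πk) = 0.2576/(2π·21.2) = 0.001934 m·K/W
  R'_perlite = ln(0.232/0.118)/(2πk) = 0.6761/(2π·0.0476) = 2.260 m·K/W
ΣR = 0.001934 + 2.260 = 2.262 m·K/W
Q' = ΔT/ΣR = (491 K − 307.4 K)/2.262 = 81.2 W/m

Q' = 81.2 W/m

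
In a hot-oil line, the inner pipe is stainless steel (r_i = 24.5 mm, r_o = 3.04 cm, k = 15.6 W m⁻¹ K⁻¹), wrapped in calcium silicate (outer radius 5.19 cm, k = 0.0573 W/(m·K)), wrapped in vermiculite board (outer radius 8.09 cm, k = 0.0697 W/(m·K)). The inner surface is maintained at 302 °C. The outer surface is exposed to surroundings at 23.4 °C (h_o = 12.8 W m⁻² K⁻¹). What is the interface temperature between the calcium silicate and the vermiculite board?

Treat each layer as a resistance in series:
  R'_stainless steel = ln(0.0304/0.0245)/(2πk) = 0.2158/(2π·15.6) = 0.002201 m·K/W
  R'_calcium silicate = ln(0.0519/0.0304)/(2πk) = 0.5349/(2π·0.0573) = 1.486 m·K/W
  R'_vermiculite board = ln(0.0809/0.0519)/(2πk) = 0.4439/(2π·0.0697) = 1.014 m·K/W
  R'_conv,out = 1/(2πr h) = 1/(2π·0.0809·12.8) = 0.1537 m·K/W
ΣR = 0.002201 + 1.486 + 1.014 + 0.1537 = 2.656 m·K/W
Q' = ΔT/ΣR = (302 °C − 23.4 °C)/2.656 = 104.9 W/m
From the inner boundary to the calcium silicate/vermiculite board interface, ΣR_partial = 1.488 m·K/W.
T_interface = T_in − Q'·ΣR_partial = 302 °C − (104.9)(1.488) = 146 °C

T = 146 °C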